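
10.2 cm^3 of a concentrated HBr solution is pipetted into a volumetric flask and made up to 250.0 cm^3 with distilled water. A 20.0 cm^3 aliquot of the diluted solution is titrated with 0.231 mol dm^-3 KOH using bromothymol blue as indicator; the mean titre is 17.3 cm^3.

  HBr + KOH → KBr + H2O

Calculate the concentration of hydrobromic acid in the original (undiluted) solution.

n(KOH) = 0.0173 × 0.231 = 4.00 × 10^-3 mol
n(HBr) in the aliquot = 4.00 × 10^-3 mol (1:1 ratio)
[HBr]_dilute = 4.00 × 10^-3 / 0.0200 = 0.200 mol/L
Dilution factor = 250.0 / 10.2 = 24.51
[HBr]_stock = 0.200 × 24.51 = 4.90 mol/L

4.90 mol/L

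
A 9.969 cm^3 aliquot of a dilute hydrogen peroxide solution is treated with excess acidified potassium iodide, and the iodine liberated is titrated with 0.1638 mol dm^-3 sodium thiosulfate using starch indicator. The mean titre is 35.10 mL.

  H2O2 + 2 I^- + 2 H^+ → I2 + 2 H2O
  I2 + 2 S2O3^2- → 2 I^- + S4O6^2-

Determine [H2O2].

0.2884 mol/L

n(S2O3^2-) = 0.03510 × 0.1638 = 5.749 × 10^-3 mol
n(I2) = n(S2O3^2-)/2 = 2.875 × 10^-3 mol
n(H2O2) in the aliquot = 2.875 × 10^-3 mol (1:1 ratio)
[H2O2] = 2.875 × 10^-3 / 0.009969 = 0.2884 mol/L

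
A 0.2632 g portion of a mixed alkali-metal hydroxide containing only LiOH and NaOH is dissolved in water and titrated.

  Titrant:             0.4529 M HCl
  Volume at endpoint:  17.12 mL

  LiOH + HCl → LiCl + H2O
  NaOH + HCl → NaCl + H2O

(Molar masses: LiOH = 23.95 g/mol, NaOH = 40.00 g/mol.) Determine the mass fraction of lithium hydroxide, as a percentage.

26.62 %

n(HCl) = 0.01712 × 0.4529 = 7.754 × 10^-3 mol
Let x = n(LiOH), y = n(NaOH).
Titrant: 1x + 1y = 7.754 × 10^-3;  mass: 23.95x + 40.00y = 0.2632
Solving, x = 2.925 × 10^-3 mol, y = 4.829 × 10^-3 mol
mass of LiOH = 2.925 × 10^-3 × 23.95 = 0.07005 g
% LiOH = 0.07005 / 0.2632 × 100 = 26.62 %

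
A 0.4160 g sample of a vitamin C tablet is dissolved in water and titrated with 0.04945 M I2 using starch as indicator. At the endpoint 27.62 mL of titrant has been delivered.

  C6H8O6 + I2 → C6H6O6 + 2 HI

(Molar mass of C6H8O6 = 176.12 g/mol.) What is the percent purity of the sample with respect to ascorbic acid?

57.82 %

n(I2) = 0.02762 L × 0.04945 mol/L = 1.366 × 10^-3 mol
n(C6H8O6) = 1.366 × 10^-3 mol (1:1 ratio)
mass of C6H8O6 = 1.366 × 10^-3 × 176.12 g/mol = 0.2405 g
% C6H8O6 = 0.2405 / 0.4160 × 100 = 57.82 %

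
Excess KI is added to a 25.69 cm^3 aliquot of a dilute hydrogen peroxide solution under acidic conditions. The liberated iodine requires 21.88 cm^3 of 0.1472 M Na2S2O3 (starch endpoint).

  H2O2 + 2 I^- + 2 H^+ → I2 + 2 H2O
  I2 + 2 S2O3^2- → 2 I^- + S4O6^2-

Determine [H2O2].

0.06268 M

n(S2O3^2-) = 0.02188 × 0.1472 = 3.221 × 10^-3 mol
n(I2) = n(S2O3^2-)/2 = 1.610 × 10^-3 mol
n(H2O2) in the aliquot = 1.610 × 10^-3 mol (1:1 ratio)
[H2O2] = 1.610 × 10^-3 / 0.02569 = 0.06268 mol/L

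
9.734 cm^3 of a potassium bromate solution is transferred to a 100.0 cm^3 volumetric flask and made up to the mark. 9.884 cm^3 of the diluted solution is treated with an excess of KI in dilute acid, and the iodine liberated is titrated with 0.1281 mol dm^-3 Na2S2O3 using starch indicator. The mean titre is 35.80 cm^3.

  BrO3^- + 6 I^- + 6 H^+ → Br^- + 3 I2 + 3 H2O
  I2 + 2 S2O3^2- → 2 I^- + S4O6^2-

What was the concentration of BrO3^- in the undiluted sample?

n(S2O3^2-) = 0.03580 × 0.1281 = 4.586 × 10^-3 mol
n(I2) = n(S2O3^2-)/2 = 2.293 × 10^-3 mol
From the 1:3 ratio, n(BrO3^-) in the aliquot = 1/3 × 2.293 × 10^-3 = 7.643 × 10^-4 mol
[BrO3^-]_dilute = 7.643 × 10^-4 / 0.009884 = 0.07733 mol/L
[BrO3^-]_original = 0.07733 × 100.0/9.734 = 0.7944 mol/L

0.7944 mol/L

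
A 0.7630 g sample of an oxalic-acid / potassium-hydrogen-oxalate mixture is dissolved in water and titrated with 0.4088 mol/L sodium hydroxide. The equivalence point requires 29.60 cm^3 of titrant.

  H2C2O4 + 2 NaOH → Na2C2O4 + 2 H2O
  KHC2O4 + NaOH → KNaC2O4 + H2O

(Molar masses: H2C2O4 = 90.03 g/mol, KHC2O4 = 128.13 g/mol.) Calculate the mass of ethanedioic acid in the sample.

0.4265 g

n(NaOH) = 0.02960 × 0.4088 = 0.01210 mol
Let x = n(H2C2O4), y = n(KHC2O4).
Titrant: 2x + 1y = 0.01210;  mass: 90.03x + 128.13y = 0.7630
Solving, x = 4.737 × 10^-3 mol, y = 2.626 × 10^-3 mol
mass of H2C2O4 = 4.737 × 10^-3 × 90.03 = 0.4265 g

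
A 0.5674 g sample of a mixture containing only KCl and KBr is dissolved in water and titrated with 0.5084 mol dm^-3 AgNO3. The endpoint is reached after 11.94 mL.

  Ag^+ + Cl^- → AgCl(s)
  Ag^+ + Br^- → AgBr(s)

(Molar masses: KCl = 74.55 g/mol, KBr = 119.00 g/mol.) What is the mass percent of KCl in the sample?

n(AgNO3) = 0.01194 × 0.5084 = 6.070 × 10^-3 mol
Let x = n(KCl), y = n(KBr).
Titrant: 1x + 1y = 6.070 × 10^-3;  mass: 74.55x + 119.00y = 0.5674
Solving, x = 3.486 × 10^-3 mol, y = 2.584 × 10^-3 mol
mass of KCl = 3.486 × 10^-3 × 74.55 = 0.2599 g
% KCl = 0.2599 / 0.5674 × 100 = 45.81 %

45.81 %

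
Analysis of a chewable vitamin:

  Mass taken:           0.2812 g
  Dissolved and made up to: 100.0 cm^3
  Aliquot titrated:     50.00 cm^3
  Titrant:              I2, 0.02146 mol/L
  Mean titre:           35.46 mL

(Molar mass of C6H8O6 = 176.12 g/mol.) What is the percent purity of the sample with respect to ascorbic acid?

C6H8O6 + I2 → C6H6O6 + 2 HI
n(I2) per titration = 0.03546 × 0.02146 = 7.610 × 10^-4 mol
n(C6H8O6) in each aliquot = 7.610 × 10^-4 mol (1:1 ratio)
n(C6H8O6) in the whole flask = 7.610 × 10^-4 × 100.0/50.00 = 1.522 × 10^-3 mol
mass of C6H8O6 = 1.522 × 10^-3 × 176.12 = 0.2680 g
% C6H8O6 = 0.2680 / 0.2812 × 100 = 95.32 %

95.32 %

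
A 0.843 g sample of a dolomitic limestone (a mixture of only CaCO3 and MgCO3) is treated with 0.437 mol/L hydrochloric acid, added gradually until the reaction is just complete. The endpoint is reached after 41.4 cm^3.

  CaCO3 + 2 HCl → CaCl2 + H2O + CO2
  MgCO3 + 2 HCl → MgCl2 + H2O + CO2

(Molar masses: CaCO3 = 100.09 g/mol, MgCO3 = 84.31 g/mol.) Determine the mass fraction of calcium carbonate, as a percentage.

n(HCl) = 0.0414 × 0.437 = 0.0181 mol
Let x = n(CaCO3), y = n(MgCO3).
Titrant: 2x + 2y = 0.0181;  mass: 100.09x + 84.31y = 0.843
Solving, x = 5.09 × 10^-3 mol, y = 3.95 × 10^-3 mol
mass of CaCO3 = 5.09 × 10^-3 × 100.09 = 0.510 g
% CaCO3 = 0.510 / 0.843 × 100 = 60.4 %

60.4 %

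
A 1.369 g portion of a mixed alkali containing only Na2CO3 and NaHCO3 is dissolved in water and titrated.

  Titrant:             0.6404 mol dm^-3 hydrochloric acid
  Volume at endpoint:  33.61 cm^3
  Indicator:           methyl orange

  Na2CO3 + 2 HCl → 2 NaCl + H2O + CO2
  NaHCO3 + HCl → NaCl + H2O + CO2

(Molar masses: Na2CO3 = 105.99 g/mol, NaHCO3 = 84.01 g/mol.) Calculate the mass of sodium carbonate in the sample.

n(HCl) = 0.03361 × 0.6404 = 0.02152 mol
Let x = n(Na2CO3), y = n(NaHCO3).
Titrant: 2x + 1y = 0.02152;  mass: 105.99x + 84.01y = 1.369
Solving, x = 7.081 × 10^-3 mol, y = 7.362 × 10^-3 mol
mass of Na2CO3 = 7.081 × 10^-3 × 105.99 = 0.7505 g

0.7505 g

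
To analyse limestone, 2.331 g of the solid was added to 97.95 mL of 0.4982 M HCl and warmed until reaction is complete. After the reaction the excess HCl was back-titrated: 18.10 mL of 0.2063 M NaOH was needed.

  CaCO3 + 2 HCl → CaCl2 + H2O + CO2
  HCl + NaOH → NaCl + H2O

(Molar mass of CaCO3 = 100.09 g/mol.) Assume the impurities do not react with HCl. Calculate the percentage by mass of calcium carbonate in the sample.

96.75 %

n(HCl) added = 0.09795 × 0.4982 = 0.04880 mol
n(NaOH) used in back-titration = 0.01810 × 0.2063 = 3.734 × 10^-3 mol
n(HCl) left over = 3.734 × 10^-3 mol (1:1 ratio)
n(HCl) consumed by analyte = 0.04880 − 3.734 × 10^-3 = 0.04506 mol
From the 1:2 ratio, n(CaCO3) = 1/2 × 0.04506 = 0.02253 mol
mass of CaCO3 = 0.02253 × 100.09 = 2.255 g
% CaCO3 = 2.255 / 2.331 × 100 = 96.75 %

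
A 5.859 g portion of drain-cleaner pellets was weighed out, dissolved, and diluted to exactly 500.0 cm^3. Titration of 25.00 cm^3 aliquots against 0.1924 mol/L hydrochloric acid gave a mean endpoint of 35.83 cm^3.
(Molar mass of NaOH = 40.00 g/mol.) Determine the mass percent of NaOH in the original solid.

94.13 %

NaOH + HCl → NaCl + H2O
n(HCl) per titration = 0.03583 × 0.1924 = 6.894 × 10^-3 mol
n(NaOH) in each aliquot = 6.894 × 10^-3 mol (1:1 ratio)
n(NaOH) in the whole flask = 6.894 × 10^-3 × 500.0/25.00 = 0.1379 mol
mass of NaOH = 0.1379 × 40.00 = 5.515 g
% NaOH = 5.515 / 5.859 × 100 = 94.13 %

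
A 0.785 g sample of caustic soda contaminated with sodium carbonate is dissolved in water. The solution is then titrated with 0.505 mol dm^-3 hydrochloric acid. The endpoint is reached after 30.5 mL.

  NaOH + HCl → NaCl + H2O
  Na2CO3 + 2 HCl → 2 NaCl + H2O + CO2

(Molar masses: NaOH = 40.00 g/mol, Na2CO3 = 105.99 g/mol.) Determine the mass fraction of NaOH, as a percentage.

n(HCl) = 0.0305 × 0.505 = 0.0154 mol
Let x = n(NaOH), y = n(Na2CO3).
Titrant: 1x + 2y = 0.0154;  mass: 40.00x + 105.99y = 0.785
Solving, x = 2.41 × 10^-3 mol, y = 6.50 × 10^-3 mol
mass of NaOH = 2.41 × 10^-3 × 40.00 = 0.0962 g
% NaOH = 0.0962 / 0.785 × 100 = 12.3 %

12.3 %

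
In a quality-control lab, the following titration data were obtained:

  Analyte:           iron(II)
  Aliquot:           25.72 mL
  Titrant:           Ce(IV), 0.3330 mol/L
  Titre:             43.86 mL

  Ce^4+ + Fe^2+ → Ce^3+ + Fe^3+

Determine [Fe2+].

n(Ce4+) = 0.04386 L × 0.3330 mol/L = 0.01461 mol
n(Fe2+) = 0.01461 mol (1:1 mole ratio)
[Fe2+] = 0.01461 mol / 0.02572 L = 0.5679 mol/L

0.5679 mol/L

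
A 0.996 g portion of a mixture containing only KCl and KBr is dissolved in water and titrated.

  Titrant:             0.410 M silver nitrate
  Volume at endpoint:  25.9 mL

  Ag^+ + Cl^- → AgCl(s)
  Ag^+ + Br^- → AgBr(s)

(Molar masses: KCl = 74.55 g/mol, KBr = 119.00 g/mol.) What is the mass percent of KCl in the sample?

n(AgNO3) = 0.0259 × 0.410 = 0.0106 mol
Let x = n(KCl), y = n(KBr).
Titrant: 1x + 1y = 0.0106;  mass: 74.55x + 119.00y = 0.996
Solving, x = 6.02 × 10^-3 mol, y = 4.60 × 10^-3 mol
mass of KCl = 6.02 × 10^-3 × 74.55 = 0.449 g
% KCl = 0.449 / 0.996 × 100 = 45.1 %

45.1 %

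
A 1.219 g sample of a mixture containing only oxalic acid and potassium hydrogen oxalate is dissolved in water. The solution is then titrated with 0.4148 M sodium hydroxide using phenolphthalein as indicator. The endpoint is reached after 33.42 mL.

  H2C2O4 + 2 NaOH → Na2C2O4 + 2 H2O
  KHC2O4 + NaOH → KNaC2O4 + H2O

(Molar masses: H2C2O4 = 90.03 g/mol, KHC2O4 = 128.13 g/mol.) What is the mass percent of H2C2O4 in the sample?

n(NaOH) = 0.03342 × 0.4148 = 0.01386 mol
Let x = n(H2C2O4), y = n(KHC2O4).
Titrant: 2x + 1y = 0.01386;  mass: 90.03x + 128.13y = 1.219
Solving, x = 3.352 × 10^-3 mol, y = 7.158 × 10^-3 mol
mass of H2C2O4 = 3.352 × 10^-3 × 90.03 = 0.3018 g
% H2C2O4 = 0.3018 / 1.219 × 100 = 24.76 %

24.76 %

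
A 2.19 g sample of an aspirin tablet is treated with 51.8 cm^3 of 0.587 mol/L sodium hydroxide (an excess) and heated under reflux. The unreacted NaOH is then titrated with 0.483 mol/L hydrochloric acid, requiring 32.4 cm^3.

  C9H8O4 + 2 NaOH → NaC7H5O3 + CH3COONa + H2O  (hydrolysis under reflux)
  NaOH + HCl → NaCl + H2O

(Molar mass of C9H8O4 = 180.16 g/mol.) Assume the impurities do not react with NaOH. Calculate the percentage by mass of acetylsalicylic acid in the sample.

n(NaOH) added = 0.0518 × 0.587 = 0.0304 mol
n(HCl) used in back-titration = 0.0324 × 0.483 = 0.0156 mol
n(NaOH) left over = 0.0156 mol (1:1 ratio)
n(NaOH) consumed by analyte = 0.0304 − 0.0156 = 0.0148 mol
From the 1:2 ratio, n(C9H8O4) = 1/2 × 0.0148 = 7.38 × 10^-3 mol
mass of C9H8O4 = 7.38 × 10^-3 × 180.16 = 1.33 g
% C9H8O4 = 1.33 / 2.19 × 100 = 60.7 %

60.7 %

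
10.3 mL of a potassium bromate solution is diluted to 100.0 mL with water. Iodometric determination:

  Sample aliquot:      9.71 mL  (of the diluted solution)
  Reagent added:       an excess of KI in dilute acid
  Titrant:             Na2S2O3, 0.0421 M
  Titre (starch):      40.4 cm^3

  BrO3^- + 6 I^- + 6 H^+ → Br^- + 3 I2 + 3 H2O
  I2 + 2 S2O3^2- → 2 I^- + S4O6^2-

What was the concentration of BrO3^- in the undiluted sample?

0.283 M

n(S2O3^2-) = 0.0404 × 0.0421 = 1.70 × 10^-3 mol
n(I2) = n(S2O3^2-)/2 = 8.50 × 10^-4 mol
From the 1:3 ratio, n(BrO3^-) in the aliquot = 1/3 × 8.50 × 10^-4 = 2.83 × 10^-4 mol
[BrO3^-]_dilute = 2.83 × 10^-4 / 0.00971 = 0.0292 mol/L
[BrO3^-]_original = 0.0292 × 100.0/10.3 = 0.283 mol/L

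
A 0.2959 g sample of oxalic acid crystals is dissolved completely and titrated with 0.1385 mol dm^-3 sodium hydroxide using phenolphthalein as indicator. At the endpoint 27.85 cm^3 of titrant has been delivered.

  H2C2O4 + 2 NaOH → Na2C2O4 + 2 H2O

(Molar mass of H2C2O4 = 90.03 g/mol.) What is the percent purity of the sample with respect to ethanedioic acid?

58.68 %

n(NaOH) = 0.02785 L × 0.1385 mol/L = 3.857 × 10^-3 mol
From the 1:2 ratio, n(H2C2O4) = 1/2 × 3.857 × 10^-3 = 1.929 × 10^-3 mol
mass of H2C2O4 = 1.929 × 10^-3 × 90.03 g/mol = 0.1736 g
% H2C2O4 = 0.1736 / 0.2959 × 100 = 58.68 %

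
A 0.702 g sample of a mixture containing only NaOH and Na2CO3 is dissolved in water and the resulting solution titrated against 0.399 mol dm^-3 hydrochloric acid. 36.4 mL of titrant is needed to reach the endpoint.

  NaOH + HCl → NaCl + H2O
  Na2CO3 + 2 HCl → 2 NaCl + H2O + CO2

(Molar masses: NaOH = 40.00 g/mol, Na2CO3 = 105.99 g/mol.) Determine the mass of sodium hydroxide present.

n(HCl) = 0.0364 × 0.399 = 0.0145 mol
Let x = n(NaOH), y = n(Na2CO3).
Titrant: 1x + 2y = 0.0145;  mass: 40.00x + 105.99y = 0.702
Solving, x = 5.21 × 10^-3 mol, y = 4.66 × 10^-3 mol
mass of NaOH = 5.21 × 10^-3 × 40.00 = 0.208 g

0.208 g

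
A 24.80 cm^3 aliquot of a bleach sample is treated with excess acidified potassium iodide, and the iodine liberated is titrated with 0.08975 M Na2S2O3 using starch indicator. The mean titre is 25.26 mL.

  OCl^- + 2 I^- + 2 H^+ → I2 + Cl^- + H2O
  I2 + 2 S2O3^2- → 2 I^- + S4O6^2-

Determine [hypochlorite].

0.04571 M

n(S2O3^2-) = 0.02526 × 0.08975 = 2.267 × 10^-3 mol
n(I2) = n(S2O3^2-)/2 = 1.134 × 10^-3 mol
n(OCl^-) in the aliquot = 1.134 × 10^-3 mol (1:1 ratio)
[OCl^-] = 1.134 × 10^-3 / 0.02480 = 0.04571 mol/L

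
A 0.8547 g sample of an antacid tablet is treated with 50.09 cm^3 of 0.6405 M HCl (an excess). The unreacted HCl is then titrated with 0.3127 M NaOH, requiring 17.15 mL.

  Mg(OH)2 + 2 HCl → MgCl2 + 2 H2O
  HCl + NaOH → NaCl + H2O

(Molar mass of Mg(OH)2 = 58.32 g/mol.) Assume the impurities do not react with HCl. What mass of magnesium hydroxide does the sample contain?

n(HCl) added = 0.05009 × 0.6405 = 0.03208 mol
n(NaOH) used in back-titration = 0.01715 × 0.3127 = 5.363 × 10^-3 mol
n(HCl) left over = 5.363 × 10^-3 mol (1:1 ratio)
n(HCl) consumed by analyte = 0.03208 − 5.363 × 10^-3 = 0.02672 mol
From the 1:2 ratio, n(Mg(OH)2) = 1/2 × 0.02672 = 0.01336 mol
mass of Mg(OH)2 = 0.01336 × 58.32 = 0.7792 g

0.7792 g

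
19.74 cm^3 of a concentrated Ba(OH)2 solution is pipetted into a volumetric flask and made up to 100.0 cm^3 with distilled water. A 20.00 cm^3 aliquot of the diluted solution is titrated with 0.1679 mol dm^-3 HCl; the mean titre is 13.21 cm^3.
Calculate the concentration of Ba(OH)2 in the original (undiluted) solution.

Ba(OH)2 + 2 HCl → BaCl2 + 2 H2O
n(HCl) = 0.01321 × 0.1679 = 2.218 × 10^-3 mol
From the 1:2 ratio, n(Ba(OH)2) in the aliquot = 1/2 × 2.218 × 10^-3 = 1.109 × 10^-3 mol
[Ba(OH)2]_dilute = 1.109 × 10^-3 / 0.02000 = 0.05545 mol/L
Dilution factor = 100.0 / 19.74 = 5.066
[Ba(OH)2]_stock = 0.05545 × 5.066 = 0.2809 mol/L

0.2809 mol/L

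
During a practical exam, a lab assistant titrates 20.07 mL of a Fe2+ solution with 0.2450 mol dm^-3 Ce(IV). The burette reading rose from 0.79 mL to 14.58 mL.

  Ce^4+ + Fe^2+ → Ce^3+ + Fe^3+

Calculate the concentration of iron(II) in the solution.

n(Ce4+) = 0.01379 L × 0.2450 mol/L = 3.379 × 10^-3 mol
n(Fe2+) = 3.379 × 10^-3 mol (1:1 mole ratio)
[Fe2+] = 3.379 × 10^-3 mol / 0.02007 L = 0.1683 mol/L

0.1683 mol/L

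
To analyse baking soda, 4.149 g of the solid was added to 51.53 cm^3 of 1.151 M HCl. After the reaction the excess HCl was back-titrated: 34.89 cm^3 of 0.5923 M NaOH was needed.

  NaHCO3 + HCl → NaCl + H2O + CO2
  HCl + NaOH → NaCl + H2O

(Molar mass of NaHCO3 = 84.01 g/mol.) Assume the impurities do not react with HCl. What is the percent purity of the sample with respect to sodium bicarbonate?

78.25 %

n(HCl) added = 0.05153 × 1.151 = 0.05931 mol
n(NaOH) used in back-titration = 0.03489 × 0.5923 = 0.02067 mol
n(HCl) left over = 0.02067 mol (1:1 ratio)
n(HCl) consumed by analyte = 0.05931 − 0.02067 = 0.03865 mol
n(NaHCO3) = 0.03865 mol (1:1 ratio)
mass of NaHCO3 = 0.03865 × 84.01 = 3.247 g
% NaHCO3 = 3.247 / 4.149 × 100 = 78.25 %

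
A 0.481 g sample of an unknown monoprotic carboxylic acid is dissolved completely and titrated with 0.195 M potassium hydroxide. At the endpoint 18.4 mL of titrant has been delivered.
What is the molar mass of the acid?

n(KOH) = 0.0184 L × 0.195 mol/L = 3.59 × 10^-3 mol
n(HA) = 3.59 × 10^-3 mol (1:1 ratio)
M = m / n = 0.481 g / 3.59 × 10^-3 mol = 134 g/mol

134 g/mol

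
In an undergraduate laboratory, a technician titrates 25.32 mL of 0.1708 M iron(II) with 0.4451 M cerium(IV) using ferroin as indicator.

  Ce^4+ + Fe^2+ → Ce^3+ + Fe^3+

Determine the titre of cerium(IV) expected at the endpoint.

n(Fe2+) = 0.02532 L × 0.1708 mol/L = 4.325 × 10^-3 mol
n(Ce4+) = 4.325 × 10^-3 mol (1:1 stoichiometry)
V(Ce4+) = 4.325 × 10^-3 mol / 0.4451 mol/L = 0.009716 L = 9.716 mL

9.716 mL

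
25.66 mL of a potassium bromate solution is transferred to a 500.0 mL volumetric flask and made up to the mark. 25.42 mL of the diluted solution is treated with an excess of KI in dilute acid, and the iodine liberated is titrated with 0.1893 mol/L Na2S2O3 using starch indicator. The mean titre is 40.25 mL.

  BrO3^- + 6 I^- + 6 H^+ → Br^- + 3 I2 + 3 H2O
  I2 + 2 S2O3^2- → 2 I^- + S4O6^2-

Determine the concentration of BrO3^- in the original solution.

n(S2O3^2-) = 0.04025 × 0.1893 = 7.619 × 10^-3 mol
n(I2) = n(S2O3^2-)/2 = 3.810 × 10^-3 mol
From the 1:3 ratio, n(BrO3^-) in the aliquot = 1/3 × 3.810 × 10^-3 = 1.270 × 10^-3 mol
[BrO3^-]_dilute = 1.270 × 10^-3 / 0.02542 = 0.04996 mol/L
[BrO3^-]_original = 0.04996 × 500.0/25.66 = 0.9734 mol/L

0.9734 mol/L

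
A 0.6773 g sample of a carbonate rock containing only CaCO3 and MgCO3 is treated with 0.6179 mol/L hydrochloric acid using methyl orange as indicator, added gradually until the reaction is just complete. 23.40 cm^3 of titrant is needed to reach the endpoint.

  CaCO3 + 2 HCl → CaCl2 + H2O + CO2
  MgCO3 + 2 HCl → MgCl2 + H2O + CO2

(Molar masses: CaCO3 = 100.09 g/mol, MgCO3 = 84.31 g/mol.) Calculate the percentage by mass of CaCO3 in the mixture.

63.48 %

n(HCl) = 0.02340 × 0.6179 = 0.01446 mol
Let x = n(CaCO3), y = n(MgCO3).
Titrant: 2x + 2y = 0.01446;  mass: 100.09x + 84.31y = 0.6773
Solving, x = 4.296 × 10^-3 mol, y = 2.934 × 10^-3 mol
mass of CaCO3 = 4.296 × 10^-3 × 100.09 = 0.4300 g
% CaCO3 = 0.4300 / 0.6773 × 100 = 63.48 %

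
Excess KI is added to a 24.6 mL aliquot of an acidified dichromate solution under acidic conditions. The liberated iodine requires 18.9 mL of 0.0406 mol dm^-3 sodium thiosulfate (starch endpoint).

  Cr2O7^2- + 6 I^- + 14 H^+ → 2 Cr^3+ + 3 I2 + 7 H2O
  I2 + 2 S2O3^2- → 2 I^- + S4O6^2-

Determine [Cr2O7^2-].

n(S2O3^2-) = 0.0189 × 0.0406 = 7.67 × 10^-4 mol
n(I2) = n(S2O3^2-)/2 = 3.84 × 10^-4 mol
From the 1:3 ratio, n(Cr2O7^2-) in the aliquot = 1/3 × 3.84 × 10^-4 = 1.28 × 10^-4 mol
[Cr2O7^2-] = 1.28 × 10^-4 / 0.0246 = 0.00520 mol/L

0.00520 mol/L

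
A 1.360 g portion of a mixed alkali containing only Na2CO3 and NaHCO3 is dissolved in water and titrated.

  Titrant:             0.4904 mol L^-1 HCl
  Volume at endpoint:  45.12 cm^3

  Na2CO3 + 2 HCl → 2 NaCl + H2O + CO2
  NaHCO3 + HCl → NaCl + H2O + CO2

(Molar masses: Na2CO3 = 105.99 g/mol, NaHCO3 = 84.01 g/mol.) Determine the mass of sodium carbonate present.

0.8524 g

n(HCl) = 0.04512 × 0.4904 = 0.02213 mol
Let x = n(Na2CO3), y = n(NaHCO3).
Titrant: 2x + 1y = 0.02213;  mass: 105.99x + 84.01y = 1.360
Solving, x = 8.043 × 10^-3 mol, y = 6.042 × 10^-3 mol
mass of Na2CO3 = 8.043 × 10^-3 × 105.99 = 0.8524 g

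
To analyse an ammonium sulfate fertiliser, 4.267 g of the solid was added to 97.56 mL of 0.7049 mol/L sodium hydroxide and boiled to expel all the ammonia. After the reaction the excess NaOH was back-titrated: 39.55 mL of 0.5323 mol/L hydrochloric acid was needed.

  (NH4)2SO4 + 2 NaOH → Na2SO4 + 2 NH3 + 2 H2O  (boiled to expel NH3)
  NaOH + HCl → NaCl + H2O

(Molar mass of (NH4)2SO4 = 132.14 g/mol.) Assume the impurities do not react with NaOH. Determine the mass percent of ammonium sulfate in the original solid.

73.89 %

n(NaOH) added = 0.09756 × 0.7049 = 0.06877 mol
n(HCl) used in back-titration = 0.03955 × 0.5323 = 0.02105 mol
n(NaOH) left over = 0.02105 mol (1:1 ratio)
n(NaOH) consumed by analyte = 0.06877 − 0.02105 = 0.04772 mol
From the 1:2 ratio, n((NH4)2SO4) = 1/2 × 0.04772 = 0.02386 mol
mass of (NH4)2SO4 = 0.02386 × 132.14 = 3.153 g
% (NH4)2SO4 = 3.153 / 4.267 × 100 = 73.89 %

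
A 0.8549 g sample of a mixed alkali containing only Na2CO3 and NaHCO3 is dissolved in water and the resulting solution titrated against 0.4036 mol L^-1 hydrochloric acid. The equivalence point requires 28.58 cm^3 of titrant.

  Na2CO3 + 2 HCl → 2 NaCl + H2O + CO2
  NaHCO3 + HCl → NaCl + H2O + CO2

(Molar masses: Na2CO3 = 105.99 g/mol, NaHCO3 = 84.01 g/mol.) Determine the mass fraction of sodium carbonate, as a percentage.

22.81 %

n(HCl) = 0.02858 × 0.4036 = 0.01153 mol
Let x = n(Na2CO3), y = n(NaHCO3).
Titrant: 2x + 1y = 0.01153;  mass: 105.99x + 84.01y = 0.8549
Solving, x = 1.840 × 10^-3 mol, y = 7.855 × 10^-3 mol
mass of Na2CO3 = 1.840 × 10^-3 × 105.99 = 0.1950 g
% Na2CO3 = 0.1950 / 0.8549 × 100 = 22.81 %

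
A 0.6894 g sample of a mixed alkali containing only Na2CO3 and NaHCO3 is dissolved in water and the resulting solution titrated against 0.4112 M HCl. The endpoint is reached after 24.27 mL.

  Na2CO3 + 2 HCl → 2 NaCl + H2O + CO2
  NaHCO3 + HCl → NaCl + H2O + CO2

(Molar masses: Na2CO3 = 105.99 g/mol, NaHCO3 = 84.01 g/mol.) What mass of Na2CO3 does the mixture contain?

0.2546 g

n(HCl) = 0.02427 × 0.4112 = 9.980 × 10^-3 mol
Let x = n(Na2CO3), y = n(NaHCO3).
Titrant: 2x + 1y = 9.980 × 10^-3;  mass: 105.99x + 84.01y = 0.6894
Solving, x = 2.402 × 10^-3 mol, y = 5.176 × 10^-3 mol
mass of Na2CO3 = 2.402 × 10^-3 × 105.99 = 0.2546 g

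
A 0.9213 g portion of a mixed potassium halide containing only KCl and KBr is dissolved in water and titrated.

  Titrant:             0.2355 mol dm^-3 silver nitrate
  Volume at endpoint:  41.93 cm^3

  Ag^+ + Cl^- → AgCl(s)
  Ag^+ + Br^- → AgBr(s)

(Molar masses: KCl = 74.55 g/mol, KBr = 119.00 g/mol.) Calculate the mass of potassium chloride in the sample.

0.4256 g

n(AgNO3) = 0.04193 × 0.2355 = 9.875 × 10^-3 mol
Let x = n(KCl), y = n(KBr).
Titrant: 1x + 1y = 9.875 × 10^-3;  mass: 74.55x + 119.00y = 0.9213
Solving, x = 5.709 × 10^-3 mol, y = 4.165 × 10^-3 mol
mass of KCl = 5.709 × 10^-3 × 74.55 = 0.4256 g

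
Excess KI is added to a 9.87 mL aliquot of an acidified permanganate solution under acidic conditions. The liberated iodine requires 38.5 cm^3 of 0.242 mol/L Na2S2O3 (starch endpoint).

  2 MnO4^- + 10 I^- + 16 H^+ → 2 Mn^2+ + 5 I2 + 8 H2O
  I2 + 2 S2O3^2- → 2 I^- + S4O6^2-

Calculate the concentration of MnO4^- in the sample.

0.189 mol/L

n(S2O3^2-) = 0.0385 × 0.242 = 9.32 × 10^-3 mol
n(I2) = n(S2O3^2-)/2 = 4.66 × 10^-3 mol
From the 2:5 ratio, n(MnO4^-) in the aliquot = 2/5 × 4.66 × 10^-3 = 1.86 × 10^-3 mol
[MnO4^-] = 1.86 × 10^-3 / 0.00987 = 0.189 mol/L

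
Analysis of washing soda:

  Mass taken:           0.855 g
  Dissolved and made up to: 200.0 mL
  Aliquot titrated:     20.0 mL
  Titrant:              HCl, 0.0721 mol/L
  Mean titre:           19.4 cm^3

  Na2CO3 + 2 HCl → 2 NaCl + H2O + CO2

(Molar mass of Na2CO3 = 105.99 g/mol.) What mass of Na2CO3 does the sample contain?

n(HCl) per titration = 0.0194 × 0.0721 = 1.40 × 10^-3 mol
From the 1:2 ratio, n(Na2CO3) in each aliquot = 1/2 × 1.40 × 10^-3 = 6.99 × 10^-4 mol
n(Na2CO3) in the whole flask = 6.99 × 10^-4 × 200.0/20.0 = 6.99 × 10^-3 mol
mass of Na2CO3 = 6.99 × 10^-3 × 105.99 = 0.741 g

0.741 g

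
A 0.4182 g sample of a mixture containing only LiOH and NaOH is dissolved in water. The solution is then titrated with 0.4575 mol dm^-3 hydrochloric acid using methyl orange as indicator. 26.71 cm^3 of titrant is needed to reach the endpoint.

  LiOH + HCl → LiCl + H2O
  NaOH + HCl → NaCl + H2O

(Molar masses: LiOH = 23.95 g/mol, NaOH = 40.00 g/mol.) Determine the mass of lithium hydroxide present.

0.1053 g

n(HCl) = 0.02671 × 0.4575 = 0.01222 mol
Let x = n(LiOH), y = n(NaOH).
Titrant: 1x + 1y = 0.01222;  mass: 23.95x + 40.00y = 0.4182
Solving, x = 4.398 × 10^-3 mol, y = 7.822 × 10^-3 mol
mass of LiOH = 4.398 × 10^-3 × 23.95 = 0.1053 g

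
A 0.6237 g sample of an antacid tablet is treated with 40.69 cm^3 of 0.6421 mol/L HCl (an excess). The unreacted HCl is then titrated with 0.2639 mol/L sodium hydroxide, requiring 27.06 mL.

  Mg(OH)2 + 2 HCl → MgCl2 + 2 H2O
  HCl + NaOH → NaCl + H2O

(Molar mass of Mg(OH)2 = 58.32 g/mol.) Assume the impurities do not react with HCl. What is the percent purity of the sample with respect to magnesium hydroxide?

n(HCl) added = 0.04069 × 0.6421 = 0.02613 mol
n(NaOH) used in back-titration = 0.02706 × 0.2639 = 7.141 × 10^-3 mol
n(HCl) left over = 7.141 × 10^-3 mol (1:1 ratio)
n(HCl) consumed by analyte = 0.02613 − 7.141 × 10^-3 = 0.01899 mol
From the 1:2 ratio, n(Mg(OH)2) = 1/2 × 0.01899 = 9.493 × 10^-3 mol
mass of Mg(OH)2 = 9.493 × 10^-3 × 58.32 = 0.5536 g
% Mg(OH)2 = 0.5536 / 0.6237 × 100 = 88.77 %

88.77 %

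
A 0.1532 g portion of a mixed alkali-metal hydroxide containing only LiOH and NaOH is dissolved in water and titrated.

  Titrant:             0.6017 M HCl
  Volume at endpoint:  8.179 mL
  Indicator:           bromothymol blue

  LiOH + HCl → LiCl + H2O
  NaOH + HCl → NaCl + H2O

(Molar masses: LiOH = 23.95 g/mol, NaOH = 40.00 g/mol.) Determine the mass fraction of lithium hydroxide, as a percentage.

n(HCl) = 0.008179 × 0.6017 = 4.921 × 10^-3 mol
Let x = n(LiOH), y = n(NaOH).
Titrant: 1x + 1y = 4.921 × 10^-3;  mass: 23.95x + 40.00y = 0.1532
Solving, x = 2.720 × 10^-3 mol, y = 2.202 × 10^-3 mol
mass of LiOH = 2.720 × 10^-3 × 23.95 = 0.06514 g
% LiOH = 0.06514 / 0.1532 × 100 = 42.52 %

42.52 %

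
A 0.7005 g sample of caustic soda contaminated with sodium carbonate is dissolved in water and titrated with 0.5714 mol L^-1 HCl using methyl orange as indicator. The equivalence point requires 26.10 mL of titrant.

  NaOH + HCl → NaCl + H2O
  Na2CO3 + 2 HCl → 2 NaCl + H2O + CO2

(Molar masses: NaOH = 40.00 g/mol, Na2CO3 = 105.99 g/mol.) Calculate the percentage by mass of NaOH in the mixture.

39.48 %

n(HCl) = 0.02610 × 0.5714 = 0.01491 mol
Let x = n(NaOH), y = n(Na2CO3).
Titrant: 1x + 2y = 0.01491;  mass: 40.00x + 105.99y = 0.7005
Solving, x = 6.914 × 10^-3 mol, y = 4.000 × 10^-3 mol
mass of NaOH = 6.914 × 10^-3 × 40.00 = 0.2765 g
% NaOH = 0.2765 / 0.7005 × 100 = 39.48 %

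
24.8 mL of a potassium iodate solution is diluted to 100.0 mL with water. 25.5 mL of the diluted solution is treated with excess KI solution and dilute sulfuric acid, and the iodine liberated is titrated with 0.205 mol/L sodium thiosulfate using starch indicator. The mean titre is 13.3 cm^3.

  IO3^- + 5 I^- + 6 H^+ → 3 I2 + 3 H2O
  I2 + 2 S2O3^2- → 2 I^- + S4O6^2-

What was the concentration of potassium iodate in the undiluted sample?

0.0719 mol/L

n(S2O3^2-) = 0.0133 × 0.205 = 2.73 × 10^-3 mol
n(I2) = n(S2O3^2-)/2 = 1.36 × 10^-3 mol
From the 1:3 ratio, n(IO3^-) in the aliquot = 1/3 × 1.36 × 10^-3 = 4.54 × 10^-4 mol
[IO3^-]_dilute = 4.54 × 10^-4 / 0.0255 = 0.0178 mol/L
[IO3^-]_original = 0.0178 × 100.0/24.8 = 0.0719 mol/L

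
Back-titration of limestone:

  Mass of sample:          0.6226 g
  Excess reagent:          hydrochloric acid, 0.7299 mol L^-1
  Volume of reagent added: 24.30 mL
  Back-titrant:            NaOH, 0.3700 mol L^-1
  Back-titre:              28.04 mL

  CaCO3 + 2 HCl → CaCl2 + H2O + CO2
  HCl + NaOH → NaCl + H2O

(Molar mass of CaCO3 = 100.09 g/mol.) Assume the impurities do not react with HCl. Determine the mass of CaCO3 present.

n(HCl) added = 0.02430 × 0.7299 = 0.01774 mol
n(NaOH) used in back-titration = 0.02804 × 0.3700 = 0.01037 mol
n(HCl) left over = 0.01037 mol (1:1 ratio)
n(HCl) consumed by analyte = 0.01774 − 0.01037 = 7.362 × 10^-3 mol
From the 1:2 ratio, n(CaCO3) = 1/2 × 7.362 × 10^-3 = 3.681 × 10^-3 mol
mass of CaCO3 = 3.681 × 10^-3 × 100.09 = 0.3684 g

0.3684 g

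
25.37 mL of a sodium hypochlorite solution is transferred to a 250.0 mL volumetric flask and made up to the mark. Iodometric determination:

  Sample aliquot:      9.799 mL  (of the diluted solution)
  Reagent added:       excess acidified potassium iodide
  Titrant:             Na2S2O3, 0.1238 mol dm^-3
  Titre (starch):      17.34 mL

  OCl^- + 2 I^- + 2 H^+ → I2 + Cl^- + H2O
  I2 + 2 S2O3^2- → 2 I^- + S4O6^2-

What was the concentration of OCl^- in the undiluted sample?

1.079 mol/L

n(S2O3^2-) = 0.01734 × 0.1238 = 2.147 × 10^-3 mol
n(I2) = n(S2O3^2-)/2 = 1.073 × 10^-3 mol
n(OCl^-) in the aliquot = 1.073 × 10^-3 mol (1:1 ratio)
[OCl^-]_dilute = 1.073 × 10^-3 / 0.009799 = 0.1095 mol/L
[OCl^-]_original = 0.1095 × 250.0/25.37 = 1.079 mol/L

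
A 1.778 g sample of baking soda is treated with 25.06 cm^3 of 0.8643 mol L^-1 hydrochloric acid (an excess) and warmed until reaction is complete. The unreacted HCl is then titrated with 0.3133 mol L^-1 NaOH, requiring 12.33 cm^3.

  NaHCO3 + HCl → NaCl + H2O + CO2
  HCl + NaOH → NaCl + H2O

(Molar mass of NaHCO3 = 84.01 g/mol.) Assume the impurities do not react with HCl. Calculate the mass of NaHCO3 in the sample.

n(HCl) added = 0.02506 × 0.8643 = 0.02166 mol
n(NaOH) used in back-titration = 0.01233 × 0.3133 = 3.863 × 10^-3 mol
n(HCl) left over = 3.863 × 10^-3 mol (1:1 ratio)
n(HCl) consumed by analyte = 0.02166 − 3.863 × 10^-3 = 0.01780 mol
n(NaHCO3) = 0.01780 mol (1:1 ratio)
mass of NaHCO3 = 0.01780 × 84.01 = 1.495 g

1.495 g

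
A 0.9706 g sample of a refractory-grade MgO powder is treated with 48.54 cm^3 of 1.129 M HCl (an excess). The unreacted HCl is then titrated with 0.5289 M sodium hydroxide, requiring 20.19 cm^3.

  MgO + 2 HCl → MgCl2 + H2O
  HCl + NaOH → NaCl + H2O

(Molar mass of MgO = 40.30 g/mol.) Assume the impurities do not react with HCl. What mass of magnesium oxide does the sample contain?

n(HCl) added = 0.04854 × 1.129 = 0.05480 mol
n(NaOH) used in back-titration = 0.02019 × 0.5289 = 0.01068 mol
n(HCl) left over = 0.01068 mol (1:1 ratio)
n(HCl) consumed by analyte = 0.05480 − 0.01068 = 0.04412 mol
From the 1:2 ratio, n(MgO) = 1/2 × 0.04412 = 0.02206 mol
mass of MgO = 0.02206 × 40.30 = 0.8891 g

0.8891 g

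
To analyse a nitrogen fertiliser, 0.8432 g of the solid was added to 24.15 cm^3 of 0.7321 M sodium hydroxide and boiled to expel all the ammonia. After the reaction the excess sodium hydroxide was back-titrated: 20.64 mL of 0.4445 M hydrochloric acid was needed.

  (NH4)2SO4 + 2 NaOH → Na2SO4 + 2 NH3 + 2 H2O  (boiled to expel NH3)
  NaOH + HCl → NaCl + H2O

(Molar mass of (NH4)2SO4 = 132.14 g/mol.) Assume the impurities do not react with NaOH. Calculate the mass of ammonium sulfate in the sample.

0.5620 g

n(NaOH) added = 0.02415 × 0.7321 = 0.01768 mol
n(HCl) used in back-titration = 0.02064 × 0.4445 = 9.174 × 10^-3 mol
n(NaOH) left over = 9.174 × 10^-3 mol (1:1 ratio)
n(NaOH) consumed by analyte = 0.01768 − 9.174 × 10^-3 = 8.506 × 10^-3 mol
From the 1:2 ratio, n((NH4)2SO4) = 1/2 × 8.506 × 10^-3 = 4.253 × 10^-3 mol
mass of (NH4)2SO4 = 4.253 × 10^-3 × 132.14 = 0.5620 g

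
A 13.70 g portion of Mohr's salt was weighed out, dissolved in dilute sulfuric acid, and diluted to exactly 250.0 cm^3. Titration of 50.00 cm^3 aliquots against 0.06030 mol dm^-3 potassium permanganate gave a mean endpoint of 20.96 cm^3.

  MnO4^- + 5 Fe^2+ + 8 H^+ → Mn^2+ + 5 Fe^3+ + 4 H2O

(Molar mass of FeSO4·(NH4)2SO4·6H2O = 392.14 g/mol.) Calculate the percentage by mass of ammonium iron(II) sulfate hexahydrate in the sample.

n(KMnO4) per titration = 0.02096 × 0.06030 = 1.264 × 10^-3 mol
From the 5:1 ratio, n(FeSO4·(NH4)2SO4·6H2O) in each aliquot = 5/1 × 1.264 × 10^-3 = 6.319 × 10^-3 mol
n(FeSO4·(NH4)2SO4·6H2O) in the whole flask = 6.319 × 10^-3 × 250.0/50.00 = 0.03160 mol
mass of FeSO4·(NH4)2SO4·6H2O = 0.03160 × 392.14 = 12.39 g
% FeSO4·(NH4)2SO4·6H2O = 12.39 / 13.70 × 100 = 90.44 %

90.44 %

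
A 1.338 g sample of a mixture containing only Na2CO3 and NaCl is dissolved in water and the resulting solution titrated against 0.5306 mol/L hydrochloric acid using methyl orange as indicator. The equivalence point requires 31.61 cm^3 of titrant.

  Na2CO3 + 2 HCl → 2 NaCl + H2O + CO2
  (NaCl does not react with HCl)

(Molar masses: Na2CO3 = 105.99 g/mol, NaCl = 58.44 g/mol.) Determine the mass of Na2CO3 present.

n(HCl) = 0.03161 × 0.5306 = 0.01677 mol
Let x = n(Na2CO3), y = n(NaCl).
Titrant: 2x = 0.01677;  mass: 105.99x + 58.44y = 1.338
Solving, x = 8.386 × 10^-3 mol, y = 7.686 × 10^-3 mol
mass of Na2CO3 = 8.386 × 10^-3 × 105.99 = 0.8888 g

0.8888 g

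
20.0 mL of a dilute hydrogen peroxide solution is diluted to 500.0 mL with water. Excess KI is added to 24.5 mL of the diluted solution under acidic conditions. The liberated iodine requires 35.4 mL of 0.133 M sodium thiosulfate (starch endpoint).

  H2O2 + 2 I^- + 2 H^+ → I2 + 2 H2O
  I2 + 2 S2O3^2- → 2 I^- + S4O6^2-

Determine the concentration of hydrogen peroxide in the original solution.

2.40 M

n(S2O3^2-) = 0.0354 × 0.133 = 4.71 × 10^-3 mol
n(I2) = n(S2O3^2-)/2 = 2.35 × 10^-3 mol
n(H2O2) in the aliquot = 2.35 × 10^-3 mol (1:1 ratio)
[H2O2]_dilute = 2.35 × 10^-3 / 0.0245 = 0.0961 mol/L
[H2O2]_original = 0.0961 × 500.0/20.0 = 2.40 mol/L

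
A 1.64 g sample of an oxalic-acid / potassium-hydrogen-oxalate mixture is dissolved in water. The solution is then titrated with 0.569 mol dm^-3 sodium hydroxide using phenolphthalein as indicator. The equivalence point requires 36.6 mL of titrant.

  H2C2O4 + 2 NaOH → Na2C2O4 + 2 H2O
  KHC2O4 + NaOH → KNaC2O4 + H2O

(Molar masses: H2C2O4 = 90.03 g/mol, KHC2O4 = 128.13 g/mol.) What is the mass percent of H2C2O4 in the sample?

n(NaOH) = 0.0366 × 0.569 = 0.0208 mol
Let x = n(H2C2O4), y = n(KHC2O4).
Titrant: 2x + 1y = 0.0208;  mass: 90.03x + 128.13y = 1.64
Solving, x = 6.19 × 10^-3 mol, y = 8.45 × 10^-3 mol
mass of H2C2O4 = 6.19 × 10^-3 × 90.03 = 0.557 g
% H2C2O4 = 0.557 / 1.64 × 100 = 34.0 %

34.0 %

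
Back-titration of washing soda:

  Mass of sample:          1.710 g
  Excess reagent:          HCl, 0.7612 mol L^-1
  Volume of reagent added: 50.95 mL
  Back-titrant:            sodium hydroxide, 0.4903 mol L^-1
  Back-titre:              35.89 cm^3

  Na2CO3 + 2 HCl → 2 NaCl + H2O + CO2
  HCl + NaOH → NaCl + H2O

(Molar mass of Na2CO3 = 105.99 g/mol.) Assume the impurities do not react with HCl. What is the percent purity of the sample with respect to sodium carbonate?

65.66 %

n(HCl) added = 0.05095 × 0.7612 = 0.03878 mol
n(NaOH) used in back-titration = 0.03589 × 0.4903 = 0.01760 mol
n(HCl) left over = 0.01760 mol (1:1 ratio)
n(HCl) consumed by analyte = 0.03878 − 0.01760 = 0.02119 mol
From the 1:2 ratio, n(Na2CO3) = 1/2 × 0.02119 = 0.01059 mol
mass of Na2CO3 = 0.01059 × 105.99 = 1.123 g
% Na2CO3 = 1.123 / 1.710 × 100 = 65.66 %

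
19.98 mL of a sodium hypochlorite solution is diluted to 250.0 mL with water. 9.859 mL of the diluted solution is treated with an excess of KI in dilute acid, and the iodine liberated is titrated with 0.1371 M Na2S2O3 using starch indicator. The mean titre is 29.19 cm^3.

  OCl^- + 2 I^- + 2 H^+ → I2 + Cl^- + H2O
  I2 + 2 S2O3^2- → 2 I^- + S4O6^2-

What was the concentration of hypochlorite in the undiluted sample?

n(S2O3^2-) = 0.02919 × 0.1371 = 4.002 × 10^-3 mol
n(I2) = n(S2O3^2-)/2 = 2.001 × 10^-3 mol
n(OCl^-) in the aliquot = 2.001 × 10^-3 mol (1:1 ratio)
[OCl^-]_dilute = 2.001 × 10^-3 / 0.009859 = 0.2030 mol/L
[OCl^-]_original = 0.2030 × 250.0/19.98 = 2.540 mol/L

2.540 M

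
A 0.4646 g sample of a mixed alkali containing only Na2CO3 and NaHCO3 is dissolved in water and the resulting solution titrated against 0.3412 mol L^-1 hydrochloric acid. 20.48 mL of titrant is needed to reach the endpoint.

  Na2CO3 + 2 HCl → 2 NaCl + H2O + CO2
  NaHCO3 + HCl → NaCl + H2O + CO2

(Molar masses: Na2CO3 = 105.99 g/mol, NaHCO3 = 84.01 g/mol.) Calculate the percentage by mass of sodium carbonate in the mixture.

45.03 %

n(HCl) = 0.02048 × 0.3412 = 6.988 × 10^-3 mol
Let x = n(Na2CO3), y = n(NaHCO3).
Titrant: 2x + 1y = 6.988 × 10^-3;  mass: 105.99x + 84.01y = 0.4646
Solving, x = 1.974 × 10^-3 mol, y = 3.040 × 10^-3 mol
mass of Na2CO3 = 1.974 × 10^-3 × 105.99 = 0.2092 g
% Na2CO3 = 0.2092 / 0.4646 × 100 = 45.03 %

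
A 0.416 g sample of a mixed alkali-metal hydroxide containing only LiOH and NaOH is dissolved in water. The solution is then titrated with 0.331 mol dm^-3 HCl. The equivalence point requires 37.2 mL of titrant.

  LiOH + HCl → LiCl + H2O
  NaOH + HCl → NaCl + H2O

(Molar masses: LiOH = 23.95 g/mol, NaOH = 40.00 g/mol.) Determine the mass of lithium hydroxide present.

0.114 g

n(HCl) = 0.0372 × 0.331 = 0.0123 mol
Let x = n(LiOH), y = n(NaOH).
Titrant: 1x + 1y = 0.0123;  mass: 23.95x + 40.00y = 0.416
Solving, x = 4.77 × 10^-3 mol, y = 7.55 × 10^-3 mol
mass of LiOH = 4.77 × 10^-3 × 23.95 = 0.114 g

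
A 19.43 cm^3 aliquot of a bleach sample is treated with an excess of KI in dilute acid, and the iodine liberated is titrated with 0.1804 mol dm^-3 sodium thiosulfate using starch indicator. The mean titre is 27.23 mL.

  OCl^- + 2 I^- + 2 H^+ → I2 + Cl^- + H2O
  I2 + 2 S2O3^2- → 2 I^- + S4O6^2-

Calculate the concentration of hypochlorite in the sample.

n(S2O3^2-) = 0.02723 × 0.1804 = 4.912 × 10^-3 mol
n(I2) = n(S2O3^2-)/2 = 2.456 × 10^-3 mol
n(OCl^-) in the aliquot = 2.456 × 10^-3 mol (1:1 ratio)
[OCl^-] = 2.456 × 10^-3 / 0.01943 = 0.1264 mol/L

0.1264 mol/L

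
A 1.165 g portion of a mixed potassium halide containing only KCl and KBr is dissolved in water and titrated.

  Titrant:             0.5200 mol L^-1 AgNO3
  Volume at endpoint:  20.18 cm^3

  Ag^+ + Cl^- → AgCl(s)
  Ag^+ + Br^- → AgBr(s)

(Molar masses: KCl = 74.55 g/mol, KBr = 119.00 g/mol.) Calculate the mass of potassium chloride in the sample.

n(AgNO3) = 0.02018 × 0.5200 = 0.01049 mol
Let x = n(KCl), y = n(KBr).
Titrant: 1x + 1y = 0.01049;  mass: 74.55x + 119.00y = 1.165
Solving, x = 1.884 × 10^-3 mol, y = 8.610 × 10^-3 mol
mass of KCl = 1.884 × 10^-3 × 74.55 = 0.1404 g

0.1404 g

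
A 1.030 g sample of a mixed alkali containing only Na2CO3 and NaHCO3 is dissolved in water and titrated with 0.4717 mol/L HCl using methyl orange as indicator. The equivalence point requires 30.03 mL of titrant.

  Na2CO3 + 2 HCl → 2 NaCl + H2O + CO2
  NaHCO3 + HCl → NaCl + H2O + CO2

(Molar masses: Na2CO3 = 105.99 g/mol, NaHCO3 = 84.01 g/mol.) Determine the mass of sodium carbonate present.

0.2734 g

n(HCl) = 0.03003 × 0.4717 = 0.01417 mol
Let x = n(Na2CO3), y = n(NaHCO3).
Titrant: 2x + 1y = 0.01417;  mass: 105.99x + 84.01y = 1.030
Solving, x = 2.580 × 10^-3 mol, y = 9.006 × 10^-3 mol
mass of Na2CO3 = 2.580 × 10^-3 × 105.99 = 0.2734 g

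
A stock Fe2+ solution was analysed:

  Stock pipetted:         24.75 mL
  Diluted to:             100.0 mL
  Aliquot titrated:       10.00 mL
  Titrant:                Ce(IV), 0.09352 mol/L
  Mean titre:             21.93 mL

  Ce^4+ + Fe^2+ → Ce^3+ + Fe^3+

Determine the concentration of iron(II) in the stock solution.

0.8286 mol/L

n(Ce4+) = 0.02193 × 0.09352 = 2.051 × 10^-3 mol
n(Fe2+) in the aliquot = 2.051 × 10^-3 mol (1:1 ratio)
[Fe2+]_dilute = 2.051 × 10^-3 / 0.01000 = 0.2051 mol/L
Dilution factor = 100.0 / 24.75 = 4.040
[Fe2+]_stock = 0.2051 × 4.040 = 0.8286 mol/L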